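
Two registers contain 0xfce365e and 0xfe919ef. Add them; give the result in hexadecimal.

0x1fb7504d

Add column by column in base 16, right to left:
  e+f = d carry 1
  5+e+1 = 4 carry 1
  6+9+1 = 0 carry 1
  3+1+1 = 5
  e+9 = 7 carry 1
  c+e+1 = b carry 1
  f+f+1 = f carry 1
  final carry 1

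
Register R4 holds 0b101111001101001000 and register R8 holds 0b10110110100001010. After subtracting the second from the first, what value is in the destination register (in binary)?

0b11000011000111110

Subtract column by column in base 2:
  0-0 → 0
  0-1 → 1 (borrow)
  0-0-1 → 1 (borrow)
  1-1-1 → 1 (borrow)
  0-0-1 → 1 (borrow)
  0-0-1 → 1 (borrow)
  1-0-1 → 0
  0-0 → 0
  1-1 → 0
  1-0 → 1
  0-1 → 1 (borrow)
  0-1-1 → 0 (borrow)
  1-0-1 → 0
  1-1 → 0
  1-1 → 0
  1-0 → 1
  0-1 → 1 (borrow)
  1-0-1 → 0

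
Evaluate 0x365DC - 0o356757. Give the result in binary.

0b11000011111101101

0x365DC = 0b110110010111011100 in binary.
0o356757 = 0b11101110111101111 in binary.
Subtract column by column in base 2:
  0-1 → 1 (borrow)
  0-1-1 → 0 (borrow)
  1-1-1 → 1 (borrow)
  1-1-1 → 1 (borrow)
  1-0-1 → 0
  0-1 → 1 (borrow)
  1-1-1 → 1 (borrow)
  1-1-1 → 1 (borrow)
  1-1-1 → 1 (borrow)
  0-0-1 → 1 (borrow)
  1-1-1 → 1 (borrow)
  0-1-1 → 0 (borrow)
  0-1-1 → 0 (borrow)
  1-0-1 → 0
  1-1 → 0
  0-1 → 1 (borrow)
  1-1-1 → 1 (borrow)
  1-0-1 → 0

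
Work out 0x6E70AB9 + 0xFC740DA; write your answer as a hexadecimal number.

Add column by column in base 16, right to left:
  9+A = 3 carry 1
  B+D+1 = 9 carry 1
  A+0+1 = B
  0+4 = 4
  7+7 = E
  E+C = A carry 1
  6+F+1 = 6 carry 1
  final carry 1

0x16AE4B93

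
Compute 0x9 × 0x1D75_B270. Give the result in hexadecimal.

Multiply each base-16 digit by 9, carrying:
  0×9 = 0 → write 0
  7×9 = 63 → write F carry 3
  2×9+3 = 21 → write 5 carry 1
  B×9+1 = 100 → write 4 carry 6
  5×9+6 = 51 → write 3 carry 3
  7×9+3 = 66 → write 2 carry 4
  D×9+4 = 121 → write 9 carry 7
  1×9+7 = 16 → write 0 carry 1
  remaining carry: 1

0x1092345F0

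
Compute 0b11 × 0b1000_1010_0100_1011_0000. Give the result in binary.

Multiply each base-2 digit by 3, carrying:
  0×3 = 0 → write 0
  0×3 = 0 → write 0
  0×3 = 0 → write 0
  0×3 = 0 → write 0
  1×3 = 3 → write 1 carry 1
  1×3+1 = 4 → write 0 carry 2
  0×3+2 = 2 → write 0 carry 1
  1×3+1 = 4 → write 0 carry 2
  0×3+2 = 2 → write 0 carry 1
  0×3+1 = 1 → write 1
  1×3 = 3 → write 1 carry 1
  0×3+1 = 1 → write 1
  0×3 = 0 → write 0
  1×3 = 3 → write 1 carry 1
  0×3+1 = 1 → write 1
  1×3 = 3 → write 1 carry 1
  0×3+1 = 1 → write 1
  0×3 = 0 → write 0
  0×3 = 0 → write 0
  1×3 = 3 → write 1 carry 1
  remaining carry: 1

0b110011110111000010000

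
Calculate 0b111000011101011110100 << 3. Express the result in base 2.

0b111000011101011110100000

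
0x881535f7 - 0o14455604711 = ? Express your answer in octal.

0o4327426056

0x881535f7 = 0o21005232767 in octal.
Subtract column by column in base 8:
  7-1 → 6
  6-1 → 5
  7-7 → 0
  2-4 → 6 (borrow)
  3-0-1 → 2
  2-6 → 4 (borrow)
  5-5-1 → 7 (borrow)
  0-5-1 → 2 (borrow)
  0-4-1 → 3 (borrow)
  1-4-1 → 4 (borrow)
  2-1-1 → 0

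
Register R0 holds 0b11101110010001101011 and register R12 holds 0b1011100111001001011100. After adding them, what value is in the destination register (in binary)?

0b1111010101011011000111

Add column by column in base 2, right to left:
  1+0 = 1
  1+0 = 1
  0+1 = 1
  1+1 = 0 carry 1
  0+1+1 = 0 carry 1
  1+0+1 = 0 carry 1
  1+1+1 = 1 carry 1
  0+0+1 = 1
  0+0 = 0
  0+1 = 1
  1+0 = 1
  0+0 = 0
  0+1 = 1
  1+1 = 0 carry 1
  1+1+1 = 1 carry 1
  1+0+1 = 0 carry 1
  0+0+1 = 1
  1+1 = 0 carry 1
  1+1+1 = 1 carry 1
  1+1+1 = 1 carry 1
  0+0+1 = 1
  0+1 = 1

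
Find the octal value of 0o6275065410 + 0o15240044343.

Add column by column in base 8, right to left:
  0+3 = 3
  1+4 = 5
  4+3 = 7
  5+4 = 1 carry 1
  6+4+1 = 3 carry 1
  0+0+1 = 1
  5+0 = 5
  7+4 = 3 carry 1
  2+2+1 = 5
  6+5 = 3 carry 1
  0+1+1 = 2

0o23535131753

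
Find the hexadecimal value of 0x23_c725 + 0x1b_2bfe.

Add column by column in base 16, right to left:
  5+e = 3 carry 1
  2+f+1 = 2 carry 1
  7+b+1 = 3 carry 1
  c+2+1 = f
  3+b = e
  2+1 = 3

0x3ef323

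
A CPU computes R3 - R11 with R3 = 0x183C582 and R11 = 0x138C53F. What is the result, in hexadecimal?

0x4B0043

Subtract column by column in base 16:
  2-F → 3 (borrow)
  8-3-1 → 4
  5-5 → 0
  C-C → 0
  3-8 → B (borrow)
  8-3-1 → 4
  1-1 → 0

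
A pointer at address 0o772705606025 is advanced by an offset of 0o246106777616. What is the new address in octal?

0o1241014605643

Add column by column in base 8, right to left:
  5+6 = 3 carry 1
  2+1+1 = 4
  0+6 = 6
  6+7 = 5 carry 1
  0+7+1 = 0 carry 1
  6+7+1 = 6 carry 1
  5+6+1 = 4 carry 1
  0+0+1 = 1
  7+1 = 0 carry 1
  2+6+1 = 1 carry 1
  7+4+1 = 4 carry 1
  7+2+1 = 2 carry 1
  final carry 1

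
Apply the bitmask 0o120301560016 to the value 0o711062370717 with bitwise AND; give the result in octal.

AND each oct digit independently (no carries):
  7&1=1, 1&2=0, 1&0=0, 0&3=0, 6&0=0, 2&1=0, 3&5=1, 7&6=6, 0&0=0, 7&0=0, 1&1=1, 7&6=6

0o100000160016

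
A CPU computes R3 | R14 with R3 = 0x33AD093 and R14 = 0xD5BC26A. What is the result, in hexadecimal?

0xF7BD2FB

OR each hex digit independently (no carries):
  3|D=F, 3|5=7, A|B=B, D|C=D, 0|2=2, 9|6=F, 3|A=B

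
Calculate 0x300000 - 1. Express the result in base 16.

The trailing 5 digits are 0, so subtracting 1 borrows through: they become F and the next digit up decrements.

0x2fffff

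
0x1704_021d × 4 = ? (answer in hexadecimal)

Multiply each base-16 digit by 4, carrying:
  d×4 = 52 → write 4 carry 3
  1×4+3 = 7 → write 7
  2×4 = 8 → write 8
  0×4 = 0 → write 0
  4×4 = 16 → write 0 carry 1
  0×4+1 = 1 → write 1
  7×4 = 28 → write c carry 1
  1×4+1 = 5 → write 5

0x5c100874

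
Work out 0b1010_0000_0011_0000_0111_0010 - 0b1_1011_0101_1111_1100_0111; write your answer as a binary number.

0b100001001101000010101011

Subtract column by column in base 2:
  0-1 → 1 (borrow)
  1-1-1 → 1 (borrow)
  0-1-1 → 0 (borrow)
  0-0-1 → 1 (borrow)
  1-0-1 → 0
  1-0 → 1
  1-1 → 0
  0-1 → 1 (borrow)
  0-1-1 → 0 (borrow)
  0-1-1 → 0 (borrow)
  0-1-1 → 0 (borrow)
  0-1-1 → 0 (borrow)
  1-1-1 → 1 (borrow)
  1-0-1 → 0
  0-1 → 1 (borrow)
  0-0-1 → 1 (borrow)
  0-1-1 → 0 (borrow)
  0-1-1 → 0 (borrow)
  0-0-1 → 1 (borrow)
  0-1-1 → 0 (borrow)
  0-1-1 → 0 (borrow)
  1-0-1 → 0
  0-0 → 0
  1-0 → 1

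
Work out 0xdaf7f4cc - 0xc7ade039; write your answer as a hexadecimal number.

0x134a1493

Subtract column by column in base 16:
  c-9 → 3
  c-3 → 9
  4-0 → 4
  f-e → 1
  7-d → a (borrow)
  f-a-1 → 4
  a-7 → 3
  d-c → 1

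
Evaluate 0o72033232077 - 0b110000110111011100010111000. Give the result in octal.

0b110000110111011100010111000 = 0o606734270 in octal.
Subtract column by column in base 8:
  7-0 → 7
  7-7 → 0
  0-2 → 6 (borrow)
  2-4-1 → 5 (borrow)
  3-3-1 → 7 (borrow)
  2-7-1 → 2 (borrow)
  3-6-1 → 4 (borrow)
  3-0-1 → 2
  0-6 → 2 (borrow)
  2-0-1 → 1
  7-0 → 7

0o71224275607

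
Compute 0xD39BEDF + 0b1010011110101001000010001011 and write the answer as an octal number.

0o2755047552

0xD39BEDF = 0o1516337337 in octal.
0b1010011110101001000010001011 = 0o1236510213 in octal.
Add column by column in base 8, right to left:
  7+3 = 2 carry 1
  3+1+1 = 5
  3+2 = 5
  7+0 = 7
  3+1 = 4
  3+5 = 0 carry 1
  6+6+1 = 5 carry 1
  1+3+1 = 5
  5+2 = 7
  1+1 = 2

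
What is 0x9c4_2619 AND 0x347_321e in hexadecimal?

AND each hex digit independently (no carries):
  9&3=1, c&4=4, 4&7=4, 2&3=2, 6&2=2, 1&1=1, 9&e=8

0x1442218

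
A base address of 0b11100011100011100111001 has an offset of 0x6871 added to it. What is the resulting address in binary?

0b11100100010111110101010

0x6871 = 0b110100001110001 in binary.
Add column by column in base 2, right to left:
  1+1 = 0 carry 1
  0+0+1 = 1
  0+0 = 0
  1+0 = 1
  1+1 = 0 carry 1
  1+1+1 = 1 carry 1
  0+1+1 = 0 carry 1
  0+0+1 = 1
  1+0 = 1
  1+0 = 1
  1+0 = 1
  0+1 = 1
  0+0 = 0
  0+1 = 1
  1+1 = 0 carry 1
  1+0+1 = 0 carry 1
  1+0+1 = 0 carry 1
  0+0+1 = 1
  0+0 = 0
  0+0 = 0
  1+0 = 1
  1+0 = 1
  1+0 = 1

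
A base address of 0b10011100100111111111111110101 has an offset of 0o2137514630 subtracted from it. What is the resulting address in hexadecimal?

0b10011100100111111111111110101 = 0x1393FFF5 in hexadecimal.
0o2137514630 = 0x117E9998 in hexadecimal.
Subtract column by column in base 16:
  5-8 → D (borrow)
  F-9-1 → 5
  F-9 → 6
  F-9 → 6
  3-E → 5 (borrow)
  9-7-1 → 1
  3-1 → 2
  1-1 → 0

0x215665D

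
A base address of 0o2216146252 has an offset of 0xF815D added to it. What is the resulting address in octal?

0xF815D = 0o3700535 in octal.
Add column by column in base 8, right to left:
  2+5 = 7
  5+3 = 0 carry 1
  2+5+1 = 0 carry 1
  6+0+1 = 7
  4+0 = 4
  1+7 = 0 carry 1
  6+3+1 = 2 carry 1
  1+0+1 = 2
  2+0 = 2
  2+0 = 2

0o2222047007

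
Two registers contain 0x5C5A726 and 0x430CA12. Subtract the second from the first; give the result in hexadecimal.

0x194DD14

Subtract column by column in base 16:
  6-2 → 4
  2-1 → 1
  7-A → D (borrow)
  A-C-1 → D (borrow)
  5-0-1 → 4
  C-3 → 9
  5-4 → 1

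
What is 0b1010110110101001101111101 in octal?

0o126651575

Group the bits in threes: 001 010 110 110 101 001 101 111 101 → 126651575.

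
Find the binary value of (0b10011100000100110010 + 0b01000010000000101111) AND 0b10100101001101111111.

0b10000100000101100001

Add column by column in base 2, right to left:
  0+1 = 1
  1+1 = 0 carry 1
  0+1+1 = 0 carry 1
  0+1+1 = 0 carry 1
  1+0+1 = 0 carry 1
  1+1+1 = 1 carry 1
  0+0+1 = 1
  0+0 = 0
  1+0 = 1
  0+0 = 0
  0+0 = 0
  0+0 = 0
  0+0 = 0
  0+1 = 1
  1+0 = 1
  1+0 = 1
  1+0 = 1
  0+0 = 0
  0+1 = 1
  1+0 = 1
Sum = 0b11011110000101100001; now AND with 0b10100101001101111111:
  11011110000101100001
& 10100101001101111111
= 10000100000101100001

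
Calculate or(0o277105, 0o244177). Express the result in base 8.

OR each oct digit independently (no carries):
  2|2=2, 7|4=7, 7|4=7, 1|1=1, 0|7=7, 5|7=7

0o277177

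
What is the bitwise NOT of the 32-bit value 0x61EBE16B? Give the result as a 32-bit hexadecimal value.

0x9E141E94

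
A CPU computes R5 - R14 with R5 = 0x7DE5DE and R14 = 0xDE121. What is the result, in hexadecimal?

Subtract column by column in base 16:
  E-1 → D
  D-2 → B
  5-1 → 4
  E-E → 0
  D-D → 0
  7-0 → 7

0x7004BD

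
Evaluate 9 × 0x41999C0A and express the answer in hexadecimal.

Multiply each base-16 digit by 9, carrying:
  A×9 = 90 → write A carry 5
  0×9+5 = 5 → write 5
  C×9 = 108 → write C carry 6
  9×9+6 = 87 → write 7 carry 5
  9×9+5 = 86 → write 6 carry 5
  9×9+5 = 86 → write 6 carry 5
  1×9+5 = 14 → write E
  4×9 = 36 → write 4 carry 2
  remaining carry: 2

0x24E667C5A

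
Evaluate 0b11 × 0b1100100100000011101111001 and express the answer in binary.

0b100101101100001011001101011

Multiply each base-2 digit by 3, carrying:
  1×3 = 3 → write 1 carry 1
  0×3+1 = 1 → write 1
  0×3 = 0 → write 0
  1×3 = 3 → write 1 carry 1
  1×3+1 = 4 → write 0 carry 2
  1×3+2 = 5 → write 1 carry 2
  1×3+2 = 5 → write 1 carry 2
  0×3+2 = 2 → write 0 carry 1
  1×3+1 = 4 → write 0 carry 2
  1×3+2 = 5 → write 1 carry 2
  1×3+2 = 5 → write 1 carry 2
  0×3+2 = 2 → write 0 carry 1
  0×3+1 = 1 → write 1
  0×3 = 0 → write 0
  0×3 = 0 → write 0
  0×3 = 0 → write 0
  0×3 = 0 → write 0
  1×3 = 3 → write 1 carry 1
  0×3+1 = 1 → write 1
  0×3 = 0 → write 0
  1×3 = 3 → write 1 carry 1
  0×3+1 = 1 → write 1
  0×3 = 0 → write 0
  1×3 = 3 → write 1 carry 1
  1×3+1 = 4 → write 0 carry 2
  remaining carry: 10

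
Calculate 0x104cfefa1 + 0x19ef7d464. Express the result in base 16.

Add column by column in base 16, right to left:
  1+4 = 5
  a+6 = 0 carry 1
  f+4+1 = 4 carry 1
  e+d+1 = c carry 1
  f+7+1 = 7 carry 1
  c+f+1 = c carry 1
  4+e+1 = 3 carry 1
  0+9+1 = a
  1+1 = 2

0x2a3c7c405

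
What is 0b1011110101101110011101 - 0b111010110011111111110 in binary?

0b100011111001110011111

Subtract column by column in base 2:
  1-0 → 1
  0-1 → 1 (borrow)
  1-1-1 → 1 (borrow)
  1-1-1 → 1 (borrow)
  1-1-1 → 1 (borrow)
  0-1-1 → 0 (borrow)
  0-1-1 → 0 (borrow)
  1-1-1 → 1 (borrow)
  1-1-1 → 1 (borrow)
  1-1-1 → 1 (borrow)
  0-1-1 → 0 (borrow)
  1-0-1 → 0
  1-0 → 1
  0-1 → 1 (borrow)
  1-1-1 → 1 (borrow)
  0-0-1 → 1 (borrow)
  1-1-1 → 1 (borrow)
  1-0-1 → 0
  1-1 → 0
  1-1 → 0
  0-1 → 1 (borrow)
  1-0-1 → 0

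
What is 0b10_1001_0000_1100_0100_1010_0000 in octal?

0o244142240

Group the bits in threes: 010 100 100 001 100 010 010 100 000 → 244142240.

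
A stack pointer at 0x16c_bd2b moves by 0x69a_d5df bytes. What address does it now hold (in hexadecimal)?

0x807930a

Add column by column in base 16, right to left:
  b+f = a carry 1
  2+d+1 = 0 carry 1
  d+5+1 = 3 carry 1
  b+d+1 = 9 carry 1
  c+a+1 = 7 carry 1
  6+9+1 = 0 carry 1
  1+6+1 = 8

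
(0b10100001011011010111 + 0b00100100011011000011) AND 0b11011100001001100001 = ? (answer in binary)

0b11000100000000000000

Add column by column in base 2, right to left:
  1+1 = 0 carry 1
  1+1+1 = 1 carry 1
  1+0+1 = 0 carry 1
  0+0+1 = 1
  1+0 = 1
  0+0 = 0
  1+1 = 0 carry 1
  1+1+1 = 1 carry 1
  0+0+1 = 1
  1+1 = 0 carry 1
  1+1+1 = 1 carry 1
  0+0+1 = 1
  1+0 = 1
  0+0 = 0
  0+1 = 1
  0+0 = 0
  0+0 = 0
  1+1 = 0 carry 1
  0+0+1 = 1
  1+0 = 1
Sum = 0b11000101110110011010; now AND with 0b11011100001001100001:
  11000101110110011010
& 11011100001001100001
= 11000100000000000000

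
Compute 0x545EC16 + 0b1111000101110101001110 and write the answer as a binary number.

0x545EC16 = 0b101010001011110110000010110 in binary.
Add column by column in base 2, right to left:
  0+0 = 0
  1+1 = 0 carry 1
  1+1+1 = 1 carry 1
  0+1+1 = 0 carry 1
  1+0+1 = 0 carry 1
  0+0+1 = 1
  0+1 = 1
  0+0 = 0
  0+1 = 1
  0+0 = 0
  1+1 = 0 carry 1
  1+1+1 = 1 carry 1
  0+1+1 = 0 carry 1
  1+0+1 = 0 carry 1
  1+1+1 = 1 carry 1
  1+0+1 = 0 carry 1
  1+0+1 = 0 carry 1
  0+0+1 = 1
  1+1 = 0 carry 1
  0+1+1 = 0 carry 1
  0+1+1 = 0 carry 1
  0+1+1 = 0 carry 1
  1+0+1 = 0 carry 1
  0+0+1 = 1
  1+0 = 1
  0+0 = 0
  1+0 = 1

0b101100000100100100101100100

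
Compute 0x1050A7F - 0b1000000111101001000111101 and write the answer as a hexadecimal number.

0b1000000111101001000111101 = 0x103D23D in hexadecimal.
Subtract column by column in base 16:
  F-D → 2
  7-3 → 4
  A-2 → 8
  0-D → 3 (borrow)
  5-3-1 → 1
  0-0 → 0
  1-1 → 0

0x13842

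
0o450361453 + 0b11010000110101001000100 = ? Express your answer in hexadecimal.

0x50A4D6F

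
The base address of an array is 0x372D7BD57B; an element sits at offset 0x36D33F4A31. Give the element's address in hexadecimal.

Add column by column in base 16, right to left:
  B+1 = C
  7+3 = A
  5+A = F
  D+4 = 1 carry 1
  B+F+1 = B carry 1
  7+3+1 = B
  D+3 = 0 carry 1
  2+D+1 = 0 carry 1
  7+6+1 = E
  3+3 = 6

0x6E00BB1FAC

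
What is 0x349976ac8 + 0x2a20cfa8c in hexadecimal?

Add column by column in base 16, right to left:
  8+c = 4 carry 1
  c+8+1 = 5 carry 1
  a+a+1 = 5 carry 1
  6+f+1 = 6 carry 1
  7+c+1 = 4 carry 1
  9+0+1 = a
  9+2 = b
  4+a = e
  3+2 = 5

0x5eba46554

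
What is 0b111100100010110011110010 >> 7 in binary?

0b11110010001011001

Right shift by 7: drop the 7 least-significant bits.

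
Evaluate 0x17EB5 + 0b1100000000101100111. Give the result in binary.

0b1111000000000011100

0x17EB5 = 0b10111111010110101 in binary.
Add column by column in base 2, right to left:
  1+1 = 0 carry 1
  0+1+1 = 0 carry 1
  1+1+1 = 1 carry 1
  0+0+1 = 1
  1+0 = 1
  1+1 = 0 carry 1
  0+1+1 = 0 carry 1
  1+0+1 = 0 carry 1
  0+1+1 = 0 carry 1
  1+0+1 = 0 carry 1
  1+0+1 = 0 carry 1
  1+0+1 = 0 carry 1
  1+0+1 = 0 carry 1
  1+0+1 = 0 carry 1
  1+0+1 = 0 carry 1
  0+0+1 = 1
  1+0 = 1
  0+1 = 1
  0+1 = 1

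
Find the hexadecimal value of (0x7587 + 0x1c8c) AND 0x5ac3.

0x1203

Add column by column in base 16, right to left:
  7+c = 3 carry 1
  8+8+1 = 1 carry 1
  5+c+1 = 2 carry 1
  7+1+1 = 9
Sum = 0x9213; now AND with 0x5ac3:
  9&5=1, 2&a=2, 1&c=0, 3&3=3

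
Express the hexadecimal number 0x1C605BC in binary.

Expand each hex digit to 4 bits: 1=0001 C=1100 6=0110 0=0000 5=0101 B=1011 C=1100.

0b1110001100000010110111100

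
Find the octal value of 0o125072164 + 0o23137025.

Add column by column in base 8, right to left:
  4+5 = 1 carry 1
  6+2+1 = 1 carry 1
  1+0+1 = 2
  2+7 = 1 carry 1
  7+3+1 = 3 carry 1
  0+1+1 = 2
  5+3 = 0 carry 1
  2+2+1 = 5
  1+0 = 1

0o150231211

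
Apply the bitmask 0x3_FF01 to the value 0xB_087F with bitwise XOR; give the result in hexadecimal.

0x8F77E

XOR each hex digit independently (no carries):
  B^3=8, 0^F=F, 8^F=7, 7^0=7, F^1=E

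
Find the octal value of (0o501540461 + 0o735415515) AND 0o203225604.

0o3004004

Add column by column in base 8, right to left:
  1+5 = 6
  6+1 = 7
  4+5 = 1 carry 1
  0+5+1 = 6
  4+1 = 5
  5+4 = 1 carry 1
  1+5+1 = 7
  0+3 = 3
  5+7 = 4 carry 1
  final carry 1
Sum = 0o1437156176; now AND with 0o203225604:
  1&0=0, 4&2=0, 3&0=0, 7&3=3, 1&2=0, 5&2=0, 6&5=4, 1&6=0, 7&0=0, 6&4=4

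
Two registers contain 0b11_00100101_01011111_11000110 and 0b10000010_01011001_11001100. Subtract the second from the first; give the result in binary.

0b10101000110000010111111010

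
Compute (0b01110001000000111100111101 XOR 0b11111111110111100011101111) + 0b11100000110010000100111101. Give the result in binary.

First 0b01110001000000111100111101 XOR 0b11111111110111100011101111 = 0b10001110110111011111010010.
Add column by column in base 2, right to left:
  0+1 = 1
  1+0 = 1
  0+1 = 1
  0+1 = 1
  1+1 = 0 carry 1
  0+1+1 = 0 carry 1
  1+0+1 = 0 carry 1
  1+0+1 = 0 carry 1
  1+1+1 = 1 carry 1
  1+0+1 = 0 carry 1
  1+0+1 = 0 carry 1
  0+0+1 = 1
  1+0 = 1
  1+1 = 0 carry 1
  1+0+1 = 0 carry 1
  0+0+1 = 1
  1+1 = 0 carry 1
  1+1+1 = 1 carry 1
  0+0+1 = 1
  1+0 = 1
  1+0 = 1
  1+0 = 1
  0+0 = 0
  0+1 = 1
  0+1 = 1
  1+1 = 0 carry 1
  final carry 1

0b101101111101001100100001111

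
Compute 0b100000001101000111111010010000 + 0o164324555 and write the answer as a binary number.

0b100010000001100010011111111101

0o164324555 = 0b1110100011010100101101101 in binary.
Add column by column in base 2, right to left:
  0+1 = 1
  0+0 = 0
  0+1 = 1
  0+1 = 1
  1+0 = 1
  0+1 = 1
  0+1 = 1
  1+0 = 1
  0+1 = 1
  1+0 = 1
  1+0 = 1
  1+1 = 0 carry 1
  1+0+1 = 0 carry 1
  1+1+1 = 1 carry 1
  1+0+1 = 0 carry 1
  0+1+1 = 0 carry 1
  0+1+1 = 0 carry 1
  0+0+1 = 1
  1+0 = 1
  0+0 = 0
  1+1 = 0 carry 1
  1+0+1 = 0 carry 1
  0+1+1 = 0 carry 1
  0+1+1 = 0 carry 1
  0+1+1 = 0 carry 1
  0+0+1 = 1
  0+0 = 0
  0+0 = 0
  0+0 = 0
  1+0 = 1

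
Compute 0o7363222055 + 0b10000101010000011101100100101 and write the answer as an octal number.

0o11435257522

0b10000101010000011101100100101 = 0o2052035445 in octal.
Add column by column in base 8, right to left:
  5+5 = 2 carry 1
  5+4+1 = 2 carry 1
  0+4+1 = 5
  2+5 = 7
  2+3 = 5
  2+0 = 2
  3+2 = 5
  6+5 = 3 carry 1
  3+0+1 = 4
  7+2 = 1 carry 1
  final carry 1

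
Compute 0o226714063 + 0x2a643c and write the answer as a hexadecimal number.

0x285fc6f

0o226714063 = 0x25b9833 in hexadecimal.
Add column by column in base 16, right to left:
  3+c = f
  3+3 = 6
  8+4 = c
  9+6 = f
  b+a = 5 carry 1
  5+2+1 = 8
  2+0 = 2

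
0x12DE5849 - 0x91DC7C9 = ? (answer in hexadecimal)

0x9C09080

Subtract column by column in base 16:
  9-9 → 0
  4-C → 8 (borrow)
  8-7-1 → 0
  5-C → 9 (borrow)
  E-D-1 → 0
  D-1 → C
  2-9 → 9 (borrow)
  1-0-1 → 0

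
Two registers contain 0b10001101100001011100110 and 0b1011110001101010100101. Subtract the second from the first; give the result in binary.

0b101111010100001000001

Subtract column by column in base 2:
  0-1 → 1 (borrow)
  1-0-1 → 0
  1-1 → 0
  0-0 → 0
  0-0 → 0
  1-1 → 0
  1-0 → 1
  1-1 → 0
  0-0 → 0
  1-1 → 0
  0-0 → 0
  0-1 → 1 (borrow)
  0-1-1 → 0 (borrow)
  0-0-1 → 1 (borrow)
  1-0-1 → 0
  1-0 → 1
  0-1 → 1 (borrow)
  1-1-1 → 1 (borrow)
  1-1-1 → 1 (borrow)
  0-1-1 → 0 (borrow)
  0-0-1 → 1 (borrow)
  0-1-1 → 0 (borrow)
  1-0-1 → 0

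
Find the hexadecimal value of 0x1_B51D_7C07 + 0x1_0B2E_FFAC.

Add column by column in base 16, right to left:
  7+C = 3 carry 1
  0+A+1 = B
  C+F = B carry 1
  7+F+1 = 7 carry 1
  D+E+1 = C carry 1
  1+2+1 = 4
  5+B = 0 carry 1
  B+0+1 = C
  1+1 = 2

0x2C04C7BB3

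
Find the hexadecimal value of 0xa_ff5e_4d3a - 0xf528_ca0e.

0xa0a35832c

Subtract column by column in base 16:
  a-e → c (borrow)
  3-0-1 → 2
  d-a → 3
  4-c → 8 (borrow)
  e-8-1 → 5
  5-2 → 3
  f-5 → a
  f-f → 0
  a-0 → a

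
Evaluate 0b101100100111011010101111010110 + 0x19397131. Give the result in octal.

0o10565616407

0b101100100111011010101111010110 = 0o5447325726 in octal.
0x19397131 = 0o3116270461 in octal.
Add column by column in base 8, right to left:
  6+1 = 7
  2+6 = 0 carry 1
  7+4+1 = 4 carry 1
  5+0+1 = 6
  2+7 = 1 carry 1
  3+2+1 = 6
  7+6 = 5 carry 1
  4+1+1 = 6
  4+1 = 5
  5+3 = 0 carry 1
  final carry 1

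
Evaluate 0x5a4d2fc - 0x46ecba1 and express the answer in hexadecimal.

0x136075b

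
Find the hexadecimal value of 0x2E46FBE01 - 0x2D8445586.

Subtract column by column in base 16:
  1-6 → B (borrow)
  0-8-1 → 7 (borrow)
  E-5-1 → 8
  B-5 → 6
  F-4 → B
  6-4 → 2
  4-8 → C (borrow)
  E-D-1 → 0
  2-2 → 0

0xC2B687B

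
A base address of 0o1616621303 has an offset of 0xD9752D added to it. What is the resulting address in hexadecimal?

0xF1497F0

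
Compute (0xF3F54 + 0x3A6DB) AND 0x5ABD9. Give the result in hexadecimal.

0xA209

Add column by column in base 16, right to left:
  4+B = F
  5+D = 2 carry 1
  F+6+1 = 6 carry 1
  3+A+1 = E
  F+3 = 2 carry 1
  final carry 1
Sum = 0x12E62F; now AND with 0x5ABD9:
  1&0=0, 2&5=0, E&A=A, 6&B=2, 2&D=0, F&9=9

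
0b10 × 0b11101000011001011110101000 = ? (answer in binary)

0b111010000110010111101010000

Multiply each base-2 digit by 2, carrying:
  0×2 = 0 → write 0
  0×2 = 0 → write 0
  0×2 = 0 → write 0
  1×2 = 2 → write 0 carry 1
  0×2+1 = 1 → write 1
  1×2 = 2 → write 0 carry 1
  0×2+1 = 1 → write 1
  1×2 = 2 → write 0 carry 1
  1×2+1 = 3 → write 1 carry 1
  1×2+1 = 3 → write 1 carry 1
  1×2+1 = 3 → write 1 carry 1
  0×2+1 = 1 → write 1
  1×2 = 2 → write 0 carry 1
  0×2+1 = 1 → write 1
  0×2 = 0 → write 0
  1×2 = 2 → write 0 carry 1
  1×2+1 = 3 → write 1 carry 1
  0×2+1 = 1 → write 1
  0×2 = 0 → write 0
  0×2 = 0 → write 0
  0×2 = 0 → write 0
  1×2 = 2 → write 0 carry 1
  0×2+1 = 1 → write 1
  1×2 = 2 → write 0 carry 1
  1×2+1 = 3 → write 1 carry 1
  1×2+1 = 3 → write 1 carry 1
  remaining carry: 1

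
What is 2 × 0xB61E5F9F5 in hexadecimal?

0x16C3CBF3EA

Multiply each base-16 digit by 2, carrying:
  5×2 = 10 → write A
  F×2 = 30 → write E carry 1
  9×2+1 = 19 → write 3 carry 1
  F×2+1 = 31 → write F carry 1
  5×2+1 = 11 → write B
  E×2 = 28 → write C carry 1
  1×2+1 = 3 → write 3
  6×2 = 12 → write C
  B×2 = 22 → write 6 carry 1
  remaining carry: 1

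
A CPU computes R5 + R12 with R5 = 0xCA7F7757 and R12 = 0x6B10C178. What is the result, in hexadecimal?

0x1359038CF

Add column by column in base 16, right to left:
  7+8 = F
  5+7 = C
  7+1 = 8
  7+C = 3 carry 1
  F+0+1 = 0 carry 1
  7+1+1 = 9
  A+B = 5 carry 1
  C+6+1 = 3 carry 1
  final carry 1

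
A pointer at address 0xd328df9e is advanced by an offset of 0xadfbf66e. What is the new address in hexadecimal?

Add column by column in base 16, right to left:
  e+e = c carry 1
  9+6+1 = 0 carry 1
  f+6+1 = 6 carry 1
  d+f+1 = d carry 1
  8+b+1 = 4 carry 1
  2+f+1 = 2 carry 1
  3+d+1 = 1 carry 1
  d+a+1 = 8 carry 1
  final carry 1

0x18124d60c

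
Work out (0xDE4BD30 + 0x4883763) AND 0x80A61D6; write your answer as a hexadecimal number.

0x86092

Add column by column in base 16, right to left:
  0+3 = 3
  3+6 = 9
  D+7 = 4 carry 1
  B+3+1 = F
  4+8 = C
  E+8 = 6 carry 1
  D+4+1 = 2 carry 1
  final carry 1
Sum = 0x126CF493; now AND with 0x80A61D6:
  1&0=0, 2&8=0, 6&0=0, C&A=8, F&6=6, 4&1=0, 9&D=9, 3&6=2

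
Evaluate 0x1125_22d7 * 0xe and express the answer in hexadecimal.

0xf007e7c2

Multiply each base-16 digit by 14, carrying:
  7×14 = 98 → write 2 carry 6
  d×14+6 = 188 → write c carry 11
  2×14+11 = 39 → write 7 carry 2
  2×14+2 = 30 → write e carry 1
  5×14+1 = 71 → write 7 carry 4
  2×14+4 = 32 → write 0 carry 2
  1×14+2 = 16 → write 0 carry 1
  1×14+1 = 15 → write f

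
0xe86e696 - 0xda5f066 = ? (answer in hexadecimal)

0xe0f630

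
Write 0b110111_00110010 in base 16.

0x3732

Group the bits into nibbles: 0011 0111 0011 0010 → 3732.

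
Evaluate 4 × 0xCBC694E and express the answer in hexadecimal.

Multiply each base-16 digit by 4, carrying:
  E×4 = 56 → write 8 carry 3
  4×4+3 = 19 → write 3 carry 1
  9×4+1 = 37 → write 5 carry 2
  6×4+2 = 26 → write A carry 1
  C×4+1 = 49 → write 1 carry 3
  B×4+3 = 47 → write F carry 2
  C×4+2 = 50 → write 2 carry 3
  remaining carry: 3

0x32F1A538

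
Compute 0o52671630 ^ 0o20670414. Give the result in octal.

XOR each oct digit independently (no carries):
  5^2=7, 2^0=2, 6^6=0, 7^7=0, 1^0=1, 6^4=2, 3^1=2, 0^4=4

0o72001224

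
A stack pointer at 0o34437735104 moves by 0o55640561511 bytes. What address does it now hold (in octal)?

0o112300516615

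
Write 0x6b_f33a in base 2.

Expand each hex digit to 4 bits: 6=0110 b=1011 f=1111 3=0011 3=0011 a=1010.

0b11010111111001100111010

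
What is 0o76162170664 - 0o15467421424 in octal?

0o60472547240

Subtract column by column in base 8:
  4-4 → 0
  6-2 → 4
  6-4 → 2
  0-1 → 7 (borrow)
  7-2-1 → 4
  1-4 → 5 (borrow)
  2-7-1 → 2 (borrow)
  6-6-1 → 7 (borrow)
  1-4-1 → 4 (borrow)
  6-5-1 → 0
  7-1 → 6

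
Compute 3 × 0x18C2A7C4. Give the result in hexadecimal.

0x4A47F74C

Multiply each base-16 digit by 3, carrying:
  4×3 = 12 → write C
  C×3 = 36 → write 4 carry 2
  7×3+2 = 23 → write 7 carry 1
  A×3+1 = 31 → write F carry 1
  2×3+1 = 7 → write 7
  C×3 = 36 → write 4 carry 2
  8×3+2 = 26 → write A carry 1
  1×3+1 = 4 → write 4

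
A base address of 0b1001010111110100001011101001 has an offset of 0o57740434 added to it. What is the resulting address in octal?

0b1001010111110100001011101001 = 0o1127641351 in octal.
Add column by column in base 8, right to left:
  1+4 = 5
  5+3 = 0 carry 1
  3+4+1 = 0 carry 1
  1+0+1 = 2
  4+4 = 0 carry 1
  6+7+1 = 6 carry 1
  7+7+1 = 7 carry 1
  2+5+1 = 0 carry 1
  1+0+1 = 2
  1+0 = 1

0o1207602005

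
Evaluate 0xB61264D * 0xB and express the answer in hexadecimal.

Multiply each base-16 digit by 11, carrying:
  D×11 = 143 → write F carry 8
  4×11+8 = 52 → write 4 carry 3
  6×11+3 = 69 → write 5 carry 4
  2×11+4 = 26 → write A carry 1
  1×11+1 = 12 → write C
  6×11 = 66 → write 2 carry 4
  B×11+4 = 125 → write D carry 7
  remaining carry: 7

0x7D2CA54F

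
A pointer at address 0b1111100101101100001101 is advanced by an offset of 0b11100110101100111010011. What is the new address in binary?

Add column by column in base 2, right to left:
  1+1 = 0 carry 1
  0+1+1 = 0 carry 1
  1+0+1 = 0 carry 1
  1+0+1 = 0 carry 1
  0+1+1 = 0 carry 1
  0+0+1 = 1
  0+1 = 1
  0+1 = 1
  1+1 = 0 carry 1
  1+0+1 = 0 carry 1
  0+0+1 = 1
  1+1 = 0 carry 1
  1+1+1 = 1 carry 1
  0+0+1 = 1
  1+1 = 0 carry 1
  0+0+1 = 1
  0+1 = 1
  1+1 = 0 carry 1
  1+0+1 = 0 carry 1
  1+0+1 = 0 carry 1
  1+1+1 = 1 carry 1
  1+1+1 = 1 carry 1
  0+1+1 = 0 carry 1
  final carry 1

0b101100011011010011100000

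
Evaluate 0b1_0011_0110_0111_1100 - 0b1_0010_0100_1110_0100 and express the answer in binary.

0b1000110011000

Subtract column by column in base 2:
  0-0 → 0
  0-0 → 0
  1-1 → 0
  1-0 → 1
  1-0 → 1
  1-1 → 0
  1-1 → 0
  0-1 → 1 (borrow)
  0-0-1 → 1 (borrow)
  1-0-1 → 0
  1-1 → 0
  0-0 → 0
  1-0 → 1
  1-1 → 0
  0-0 → 0
  0-0 → 0
  1-1 → 0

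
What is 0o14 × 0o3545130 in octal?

0o54276040

Multiply each base-8 digit by 12, carrying:
  0×12 = 0 → write 0
  3×12 = 36 → write 4 carry 4
  1×12+4 = 16 → write 0 carry 2
  5×12+2 = 62 → write 6 carry 7
  4×12+7 = 55 → write 7 carry 6
  5×12+6 = 66 → write 2 carry 8
  3×12+8 = 44 → write 4 carry 5
  remaining carry: 5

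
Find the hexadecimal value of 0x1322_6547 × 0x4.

Multiply each base-16 digit by 4, carrying:
  7×4 = 28 → write C carry 1
  4×4+1 = 17 → write 1 carry 1
  5×4+1 = 21 → write 5 carry 1
  6×4+1 = 25 → write 9 carry 1
  2×4+1 = 9 → write 9
  2×4 = 8 → write 8
  3×4 = 12 → write C
  1×4 = 4 → write 4

0x4C89951C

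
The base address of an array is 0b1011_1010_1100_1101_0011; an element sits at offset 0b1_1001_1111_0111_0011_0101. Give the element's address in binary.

Add column by column in base 2, right to left:
  1+1 = 0 carry 1
  1+0+1 = 0 carry 1
  0+1+1 = 0 carry 1
  0+0+1 = 1
  1+1 = 0 carry 1
  0+1+1 = 0 carry 1
  1+0+1 = 0 carry 1
  1+0+1 = 0 carry 1
  0+1+1 = 0 carry 1
  0+1+1 = 0 carry 1
  1+1+1 = 1 carry 1
  1+0+1 = 0 carry 1
  0+1+1 = 0 carry 1
  1+1+1 = 1 carry 1
  0+1+1 = 0 carry 1
  1+1+1 = 1 carry 1
  1+1+1 = 1 carry 1
  1+0+1 = 0 carry 1
  0+0+1 = 1
  1+1 = 0 carry 1
  0+1+1 = 0 carry 1
  final carry 1

0b1001011010010000001000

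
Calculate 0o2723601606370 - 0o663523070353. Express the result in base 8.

0o2040056516015

Subtract column by column in base 8:
  0-3 → 5 (borrow)
  7-5-1 → 1
  3-3 → 0
  6-0 → 6
  0-7 → 1 (borrow)
  6-0-1 → 5
  1-3 → 6 (borrow)
  0-2-1 → 5 (borrow)
  6-5-1 → 0
  3-3 → 0
  2-6 → 4 (borrow)
  7-6-1 → 0
  2-0 → 2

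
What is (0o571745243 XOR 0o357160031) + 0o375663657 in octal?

0o1224511151

First 0o571745243 XOR 0o357160031 = 0o626625272.
Add column by column in base 8, right to left:
  2+7 = 1 carry 1
  7+5+1 = 5 carry 1
  2+6+1 = 1 carry 1
  5+3+1 = 1 carry 1
  2+6+1 = 1 carry 1
  6+6+1 = 5 carry 1
  6+5+1 = 4 carry 1
  2+7+1 = 2 carry 1
  6+3+1 = 2 carry 1
  final carry 1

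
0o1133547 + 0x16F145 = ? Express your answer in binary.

0o1133547 = 0b1001011011101100111 in binary.
0x16F145 = 0b101101111000101000101 in binary.
Add column by column in base 2, right to left:
  1+1 = 0 carry 1
  1+0+1 = 0 carry 1
  1+1+1 = 1 carry 1
  0+0+1 = 1
  0+0 = 0
  1+0 = 1
  1+1 = 0 carry 1
  0+0+1 = 1
  1+1 = 0 carry 1
  1+0+1 = 0 carry 1
  1+0+1 = 0 carry 1
  0+0+1 = 1
  1+1 = 0 carry 1
  1+1+1 = 1 carry 1
  0+1+1 = 0 carry 1
  1+1+1 = 1 carry 1
  0+0+1 = 1
  0+1 = 1
  1+1 = 0 carry 1
  0+0+1 = 1
  0+1 = 1

0b110111010100010101100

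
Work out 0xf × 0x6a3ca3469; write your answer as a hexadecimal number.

Multiply each base-16 digit by 15, carrying:
  9×15 = 135 → write 7 carry 8
  6×15+8 = 98 → write 2 carry 6
  4×15+6 = 66 → write 2 carry 4
  3×15+4 = 49 → write 1 carry 3
  a×15+3 = 153 → write 9 carry 9
  c×15+9 = 189 → write d carry 11
  3×15+11 = 56 → write 8 carry 3
  a×15+3 = 153 → write 9 carry 9
  6×15+9 = 99 → write 3 carry 6
  remaining carry: 6

0x6398d91227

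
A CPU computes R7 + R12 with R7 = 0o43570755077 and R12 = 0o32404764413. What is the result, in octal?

Add column by column in base 8, right to left:
  7+3 = 2 carry 1
  7+1+1 = 1 carry 1
  0+4+1 = 5
  5+4 = 1 carry 1
  5+6+1 = 4 carry 1
  7+7+1 = 7 carry 1
  0+4+1 = 5
  7+0 = 7
  5+4 = 1 carry 1
  3+2+1 = 6
  4+3 = 7

0o76175741512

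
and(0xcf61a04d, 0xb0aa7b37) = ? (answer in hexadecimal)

AND each hex digit independently (no carries):
  c&b=8, f&0=0, 6&a=2, 1&a=0, a&7=2, 0&b=0, 4&3=0, d&7=5

0x80202005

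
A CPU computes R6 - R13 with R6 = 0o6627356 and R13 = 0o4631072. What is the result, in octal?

0o1776264

Subtract column by column in base 8:
  6-2 → 4
  5-7 → 6 (borrow)
  3-0-1 → 2
  7-1 → 6
  2-3 → 7 (borrow)
  6-6-1 → 7 (borrow)
  6-4-1 → 1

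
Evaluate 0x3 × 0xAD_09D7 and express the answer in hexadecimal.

Multiply each base-16 digit by 3, carrying:
  7×3 = 21 → write 5 carry 1
  D×3+1 = 40 → write 8 carry 2
  9×3+2 = 29 → write D carry 1
  0×3+1 = 1 → write 1
  D×3 = 39 → write 7 carry 2
  A×3+2 = 32 → write 0 carry 2
  remaining carry: 2

0x2071D85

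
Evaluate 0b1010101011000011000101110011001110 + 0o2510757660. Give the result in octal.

0b1010101011000011000101110011001110 = 0o125303056316 in octal.
Add column by column in base 8, right to left:
  6+0 = 6
  1+6 = 7
  3+6 = 1 carry 1
  6+7+1 = 6 carry 1
  5+5+1 = 3 carry 1
  0+7+1 = 0 carry 1
  3+0+1 = 4
  0+1 = 1
  3+5 = 0 carry 1
  5+2+1 = 0 carry 1
  2+0+1 = 3
  1+0 = 1

0o130014036176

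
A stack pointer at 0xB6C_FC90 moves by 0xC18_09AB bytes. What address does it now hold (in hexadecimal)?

0x1785063B

Add column by column in base 16, right to left:
  0+B = B
  9+A = 3 carry 1
  C+9+1 = 6 carry 1
  F+0+1 = 0 carry 1
  C+8+1 = 5 carry 1
  6+1+1 = 8
  B+C = 7 carry 1
  final carry 1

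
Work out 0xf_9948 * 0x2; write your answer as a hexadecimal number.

0x1f3290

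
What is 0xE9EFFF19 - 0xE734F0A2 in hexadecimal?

0x2BB0E77

Subtract column by column in base 16:
  9-2 → 7
  1-A → 7 (borrow)
  F-0-1 → E
  F-F → 0
  F-4 → B
  E-3 → B
  9-7 → 2
  E-E → 0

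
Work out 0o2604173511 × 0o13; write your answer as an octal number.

0o36256520043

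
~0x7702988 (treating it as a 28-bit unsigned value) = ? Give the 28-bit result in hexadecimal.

Each hex digit d becomes f−d:
  7→8, 7→8, 0→f, 2→d, 9→6, 8→7, 8→7

0x88fd677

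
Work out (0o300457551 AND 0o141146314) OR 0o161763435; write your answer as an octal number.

0o161767535

0o300457551 AND 0o141146314 = 0o100046110.
Then OR with 0o161763435.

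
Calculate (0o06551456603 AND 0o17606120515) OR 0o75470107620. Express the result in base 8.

0o77470107621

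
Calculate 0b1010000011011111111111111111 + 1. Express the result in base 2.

0b1010000011100000000000000000

The trailing 17 digits are 1 (max in base 2), so adding 1 cascades: they roll to 0 and the next digit up increments.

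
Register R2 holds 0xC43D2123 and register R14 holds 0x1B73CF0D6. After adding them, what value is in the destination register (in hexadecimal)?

0x27B7A11F9

Add column by column in base 16, right to left:
  3+6 = 9
  2+D = F
  1+0 = 1
  2+F = 1 carry 1
  D+C+1 = A carry 1
  3+3+1 = 7
  4+7 = B
  C+B = 7 carry 1
  0+1+1 = 2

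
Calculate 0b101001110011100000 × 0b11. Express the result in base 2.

0b1111101011010100000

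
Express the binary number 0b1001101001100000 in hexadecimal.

0x9A60

Group the bits into nibbles: 1001 1010 0110 0000 → 9A60.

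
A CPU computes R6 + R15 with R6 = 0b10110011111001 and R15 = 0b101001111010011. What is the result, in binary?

0b1000000011001100

Add column by column in base 2, right to left:
  1+1 = 0 carry 1
  0+1+1 = 0 carry 1
  0+0+1 = 1
  1+0 = 1
  1+1 = 0 carry 1
  1+0+1 = 0 carry 1
  1+1+1 = 1 carry 1
  1+1+1 = 1 carry 1
  0+1+1 = 0 carry 1
  0+1+1 = 0 carry 1
  1+0+1 = 0 carry 1
  1+0+1 = 0 carry 1
  0+1+1 = 0 carry 1
  1+0+1 = 0 carry 1
  0+1+1 = 0 carry 1
  final carry 1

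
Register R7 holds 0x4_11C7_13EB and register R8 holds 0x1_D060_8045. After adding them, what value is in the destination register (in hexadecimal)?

0x5E2279430

Add column by column in base 16, right to left:
  B+5 = 0 carry 1
  E+4+1 = 3 carry 1
  3+0+1 = 4
  1+8 = 9
  7+0 = 7
  C+6 = 2 carry 1
  1+0+1 = 2
  1+D = E
  4+1 = 5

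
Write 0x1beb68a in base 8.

Expand each hex digit to 4 bits: 1=0001 b=1011 e=1110 b=1011 6=0110 8=1000 a=1010.
Group the bits in threes: 001 101 111 101 011 011 010 001 010 → 157533212.

0o157533212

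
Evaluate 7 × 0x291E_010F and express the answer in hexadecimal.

0x11FD20769

Multiply each base-16 digit by 7, carrying:
  F×7 = 105 → write 9 carry 6
  0×7+6 = 6 → write 6
  1×7 = 7 → write 7
  0×7 = 0 → write 0
  E×7 = 98 → write 2 carry 6
  1×7+6 = 13 → write D
  9×7 = 63 → write F carry 3
  2×7+3 = 17 → write 1 carry 1
  remaining carry: 1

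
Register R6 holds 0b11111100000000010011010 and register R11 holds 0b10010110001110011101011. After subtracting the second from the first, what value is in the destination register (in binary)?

Subtract column by column in base 2:
  0-1 → 1 (borrow)
  1-1-1 → 1 (borrow)
  0-0-1 → 1 (borrow)
  1-1-1 → 1 (borrow)
  1-0-1 → 0
  0-1 → 1 (borrow)
  0-1-1 → 0 (borrow)
  1-1-1 → 1 (borrow)
  0-0-1 → 1 (borrow)
  0-0-1 → 1 (borrow)
  0-1-1 → 0 (borrow)
  0-1-1 → 0 (borrow)
  0-1-1 → 0 (borrow)
  0-0-1 → 1 (borrow)
  0-0-1 → 1 (borrow)
  0-0-1 → 1 (borrow)
  0-1-1 → 0 (borrow)
  1-1-1 → 1 (borrow)
  1-0-1 → 0
  1-1 → 0
  1-0 → 1
  1-0 → 1
  1-1 → 0

0b1100101110001110101111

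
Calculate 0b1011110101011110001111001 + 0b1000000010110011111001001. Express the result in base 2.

0b10011111000010010001000010

Add column by column in base 2, right to left:
  1+1 = 0 carry 1
  0+0+1 = 1
  0+0 = 0
  1+1 = 0 carry 1
  1+0+1 = 0 carry 1
  1+0+1 = 0 carry 1
  1+1+1 = 1 carry 1
  0+1+1 = 0 carry 1
  0+1+1 = 0 carry 1
  0+1+1 = 0 carry 1
  1+1+1 = 1 carry 1
  1+0+1 = 0 carry 1
  1+0+1 = 0 carry 1
  1+1+1 = 1 carry 1
  0+1+1 = 0 carry 1
  1+0+1 = 0 carry 1
  0+1+1 = 0 carry 1
  1+0+1 = 0 carry 1
  0+0+1 = 1
  1+0 = 1
  1+0 = 1
  1+0 = 1
  1+0 = 1
  0+0 = 0
  1+1 = 0 carry 1
  final carry 1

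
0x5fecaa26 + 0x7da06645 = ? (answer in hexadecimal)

Add column by column in base 16, right to left:
  6+5 = b
  2+4 = 6
  a+6 = 0 carry 1
  a+6+1 = 1 carry 1
  c+0+1 = d
  e+a = 8 carry 1
  f+d+1 = d carry 1
  5+7+1 = d

0xdd8d106b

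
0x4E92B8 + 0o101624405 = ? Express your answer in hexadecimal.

0x155BBBD

0o101624405 = 0x1072905 in hexadecimal.
Add column by column in base 16, right to left:
  8+5 = D
  B+0 = B
  2+9 = B
  9+2 = B
  E+7 = 5 carry 1
  4+0+1 = 5
  0+1 = 1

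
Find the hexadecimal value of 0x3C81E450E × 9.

Multiply each base-16 digit by 9, carrying:
  E×9 = 126 → write E carry 7
  0×9+7 = 7 → write 7
  5×9 = 45 → write D carry 2
  4×9+2 = 38 → write 6 carry 2
  E×9+2 = 128 → write 0 carry 8
  1×9+8 = 17 → write 1 carry 1
  8×9+1 = 73 → write 9 carry 4
  C×9+4 = 112 → write 0 carry 7
  3×9+7 = 34 → write 2 carry 2
  remaining carry: 2

0x2209106D7E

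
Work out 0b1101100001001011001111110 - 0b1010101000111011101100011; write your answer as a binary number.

0b10111000001111100011011

Subtract column by column in base 2:
  0-1 → 1 (borrow)
  1-1-1 → 1 (borrow)
  1-0-1 → 0
  1-0 → 1
  1-0 → 1
  1-1 → 0
  1-1 → 0
  0-0 → 0
  0-1 → 1 (borrow)
  1-1-1 → 1 (borrow)
  1-1-1 → 1 (borrow)
  0-0-1 → 1 (borrow)
  1-1-1 → 1 (borrow)
  0-1-1 → 0 (borrow)
  0-1-1 → 0 (borrow)
  1-0-1 → 0
  0-0 → 0
  0-0 → 0
  0-1 → 1 (borrow)
  0-0-1 → 1 (borrow)
  1-1-1 → 1 (borrow)
  1-0-1 → 0
  0-1 → 1 (borrow)
  1-0-1 → 0
  1-1 → 0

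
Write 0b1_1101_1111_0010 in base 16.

Group the bits into nibbles: 0001 1101 1111 0010 → 1df2.

0x1df2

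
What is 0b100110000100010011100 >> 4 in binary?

Right shift by 4: drop the 4 least-significant bits.

0b10011000010001001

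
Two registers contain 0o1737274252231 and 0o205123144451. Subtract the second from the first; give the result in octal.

Subtract column by column in base 8:
  1-1 → 0
  3-5 → 6 (borrow)
  2-4-1 → 5 (borrow)
  2-4-1 → 5 (borrow)
  5-4-1 → 0
  2-1 → 1
  4-3 → 1
  7-2 → 5
  2-1 → 1
  7-5 → 2
  3-0 → 3
  7-2 → 5
  1-0 → 1

0o1532151105560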